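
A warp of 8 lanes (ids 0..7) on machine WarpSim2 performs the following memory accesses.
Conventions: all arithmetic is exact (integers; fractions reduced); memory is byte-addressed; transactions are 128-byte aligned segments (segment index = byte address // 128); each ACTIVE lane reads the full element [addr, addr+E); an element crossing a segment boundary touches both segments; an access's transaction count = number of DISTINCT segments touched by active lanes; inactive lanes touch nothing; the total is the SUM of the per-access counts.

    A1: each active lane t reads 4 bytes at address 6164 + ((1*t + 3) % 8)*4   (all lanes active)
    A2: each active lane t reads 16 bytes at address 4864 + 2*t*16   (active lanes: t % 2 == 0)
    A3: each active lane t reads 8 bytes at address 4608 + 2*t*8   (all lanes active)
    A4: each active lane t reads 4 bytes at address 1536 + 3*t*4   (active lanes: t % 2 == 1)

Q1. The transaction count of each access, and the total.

A1: 1 transaction
A2: 2 transactions
A3: 1 transaction
A4: 1 transaction

Answer: 1,2,1,1; total 5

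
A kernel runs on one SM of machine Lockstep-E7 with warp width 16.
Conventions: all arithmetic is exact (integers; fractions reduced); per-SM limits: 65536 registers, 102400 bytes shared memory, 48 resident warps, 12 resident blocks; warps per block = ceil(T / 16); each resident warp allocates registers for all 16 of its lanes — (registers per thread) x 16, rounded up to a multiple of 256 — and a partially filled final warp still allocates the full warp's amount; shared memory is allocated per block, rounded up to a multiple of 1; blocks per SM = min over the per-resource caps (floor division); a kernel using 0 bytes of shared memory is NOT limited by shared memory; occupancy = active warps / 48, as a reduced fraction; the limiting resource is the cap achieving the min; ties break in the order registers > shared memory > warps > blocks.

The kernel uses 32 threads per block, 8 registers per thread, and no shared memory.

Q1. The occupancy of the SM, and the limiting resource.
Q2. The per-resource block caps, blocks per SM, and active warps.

Answer: occupancy 1/2, limited by blocks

registers: 128 blocks
shared memory: no limit (kernel uses none)
warps: 24 blocks
blocks: 12 blocks

Answer: 12 blocks, 24 active warps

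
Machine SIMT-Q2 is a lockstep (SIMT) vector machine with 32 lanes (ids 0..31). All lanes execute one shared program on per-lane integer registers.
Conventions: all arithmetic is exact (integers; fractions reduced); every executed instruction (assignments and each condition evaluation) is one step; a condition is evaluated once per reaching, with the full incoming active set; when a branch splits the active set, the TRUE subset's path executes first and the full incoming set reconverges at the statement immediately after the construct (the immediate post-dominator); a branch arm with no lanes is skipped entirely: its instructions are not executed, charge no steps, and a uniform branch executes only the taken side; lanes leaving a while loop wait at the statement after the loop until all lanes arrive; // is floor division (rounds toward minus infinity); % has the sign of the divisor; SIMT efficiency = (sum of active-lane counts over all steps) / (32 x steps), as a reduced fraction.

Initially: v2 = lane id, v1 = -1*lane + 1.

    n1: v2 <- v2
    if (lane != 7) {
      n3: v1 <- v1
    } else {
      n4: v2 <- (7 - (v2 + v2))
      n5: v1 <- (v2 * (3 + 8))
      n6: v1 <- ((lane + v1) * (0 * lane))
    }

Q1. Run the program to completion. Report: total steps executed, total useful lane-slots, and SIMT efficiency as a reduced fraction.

Answer: 6 steps, 98 useful, 49/96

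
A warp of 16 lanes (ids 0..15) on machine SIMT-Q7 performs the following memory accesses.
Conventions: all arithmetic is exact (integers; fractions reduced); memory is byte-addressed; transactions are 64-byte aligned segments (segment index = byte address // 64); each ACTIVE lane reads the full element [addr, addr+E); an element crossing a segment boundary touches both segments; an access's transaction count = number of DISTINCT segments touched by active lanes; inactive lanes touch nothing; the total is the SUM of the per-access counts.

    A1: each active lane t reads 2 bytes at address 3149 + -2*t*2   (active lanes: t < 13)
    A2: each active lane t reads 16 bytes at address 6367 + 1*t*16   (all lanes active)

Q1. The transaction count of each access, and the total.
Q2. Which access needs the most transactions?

A1: 2 transactions
A2: 5 transactions

Answer: 2,5; total 7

Answer: A2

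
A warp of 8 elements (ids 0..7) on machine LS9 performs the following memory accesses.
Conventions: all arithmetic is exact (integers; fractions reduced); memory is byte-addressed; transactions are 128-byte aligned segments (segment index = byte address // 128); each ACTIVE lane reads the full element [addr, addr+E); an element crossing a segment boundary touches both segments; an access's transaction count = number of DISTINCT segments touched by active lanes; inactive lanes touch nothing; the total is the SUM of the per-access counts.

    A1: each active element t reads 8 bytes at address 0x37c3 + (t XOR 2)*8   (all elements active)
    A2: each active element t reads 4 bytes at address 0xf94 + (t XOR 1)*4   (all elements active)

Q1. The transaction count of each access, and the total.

A1: 2 transactions
A2: 1 transaction

Answer: 2,1; total 3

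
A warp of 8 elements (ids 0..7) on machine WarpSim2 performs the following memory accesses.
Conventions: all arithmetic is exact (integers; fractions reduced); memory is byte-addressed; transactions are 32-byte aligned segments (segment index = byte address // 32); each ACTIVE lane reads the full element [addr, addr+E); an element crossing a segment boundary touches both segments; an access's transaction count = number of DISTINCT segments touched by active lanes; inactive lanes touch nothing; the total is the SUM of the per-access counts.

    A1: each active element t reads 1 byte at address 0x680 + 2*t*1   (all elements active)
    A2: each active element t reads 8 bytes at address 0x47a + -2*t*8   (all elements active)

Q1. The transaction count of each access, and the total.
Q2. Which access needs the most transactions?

A1: 1 transaction
A2: 5 transactions

Answer: 1,5; total 6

Answer: A2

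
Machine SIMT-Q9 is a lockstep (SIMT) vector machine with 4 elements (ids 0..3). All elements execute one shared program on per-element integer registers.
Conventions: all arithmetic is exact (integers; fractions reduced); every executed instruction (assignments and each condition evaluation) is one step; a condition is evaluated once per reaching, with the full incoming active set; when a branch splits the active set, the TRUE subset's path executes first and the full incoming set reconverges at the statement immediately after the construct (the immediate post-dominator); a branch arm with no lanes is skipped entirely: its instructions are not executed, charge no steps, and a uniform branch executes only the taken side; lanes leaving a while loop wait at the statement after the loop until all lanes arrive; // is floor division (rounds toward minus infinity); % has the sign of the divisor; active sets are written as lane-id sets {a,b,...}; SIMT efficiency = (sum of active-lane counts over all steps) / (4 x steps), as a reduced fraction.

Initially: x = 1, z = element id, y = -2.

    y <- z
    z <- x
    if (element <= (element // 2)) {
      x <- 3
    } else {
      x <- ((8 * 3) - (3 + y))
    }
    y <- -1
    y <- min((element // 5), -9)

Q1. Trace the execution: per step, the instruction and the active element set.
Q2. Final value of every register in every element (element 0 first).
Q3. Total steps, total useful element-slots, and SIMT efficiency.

step 0: y <- z                       {0,1,2,3}
step 1: z <- x                       {0,1,2,3}
step 2: eval (element <= (element // 2)) {0,1,2,3}
step 3: x <- 3                       {0}
step 4: x <- ((8 * 3) - (3 + y))     {1,2,3}
step 5: y <- -1                      {0,1,2,3}
step 6: y <- min((element // 5), -9) {0,1,2,3}

Answer: 7 steps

x: 3,20,19,18
z: 1,1,1,1
y: -9,-9,-9,-9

steps = 7; useful = 24; efficiency = 24/28 = 6/7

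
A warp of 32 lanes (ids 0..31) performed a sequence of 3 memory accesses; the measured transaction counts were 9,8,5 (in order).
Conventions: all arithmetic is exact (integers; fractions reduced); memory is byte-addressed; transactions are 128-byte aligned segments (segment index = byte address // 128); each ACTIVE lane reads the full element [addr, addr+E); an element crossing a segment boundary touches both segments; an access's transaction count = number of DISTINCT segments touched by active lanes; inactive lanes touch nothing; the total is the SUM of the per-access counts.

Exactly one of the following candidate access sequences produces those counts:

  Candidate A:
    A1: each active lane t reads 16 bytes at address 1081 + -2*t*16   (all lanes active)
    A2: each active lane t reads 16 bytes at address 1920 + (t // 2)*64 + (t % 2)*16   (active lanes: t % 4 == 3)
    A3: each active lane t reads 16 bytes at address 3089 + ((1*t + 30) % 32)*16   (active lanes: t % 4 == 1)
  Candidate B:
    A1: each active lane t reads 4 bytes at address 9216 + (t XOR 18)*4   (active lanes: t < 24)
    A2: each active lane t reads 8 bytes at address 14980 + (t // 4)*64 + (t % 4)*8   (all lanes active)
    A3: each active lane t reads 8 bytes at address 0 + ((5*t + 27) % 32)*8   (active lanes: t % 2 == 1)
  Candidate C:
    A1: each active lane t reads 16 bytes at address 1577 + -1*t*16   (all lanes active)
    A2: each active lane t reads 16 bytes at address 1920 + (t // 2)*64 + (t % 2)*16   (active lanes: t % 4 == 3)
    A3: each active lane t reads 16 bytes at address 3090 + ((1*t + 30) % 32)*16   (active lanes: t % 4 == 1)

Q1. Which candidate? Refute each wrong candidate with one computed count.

B: A1 gives 1 transaction, not 9
C: A1 gives 5 transactions, not 9
A: all counts match (9,8,5)

Answer: A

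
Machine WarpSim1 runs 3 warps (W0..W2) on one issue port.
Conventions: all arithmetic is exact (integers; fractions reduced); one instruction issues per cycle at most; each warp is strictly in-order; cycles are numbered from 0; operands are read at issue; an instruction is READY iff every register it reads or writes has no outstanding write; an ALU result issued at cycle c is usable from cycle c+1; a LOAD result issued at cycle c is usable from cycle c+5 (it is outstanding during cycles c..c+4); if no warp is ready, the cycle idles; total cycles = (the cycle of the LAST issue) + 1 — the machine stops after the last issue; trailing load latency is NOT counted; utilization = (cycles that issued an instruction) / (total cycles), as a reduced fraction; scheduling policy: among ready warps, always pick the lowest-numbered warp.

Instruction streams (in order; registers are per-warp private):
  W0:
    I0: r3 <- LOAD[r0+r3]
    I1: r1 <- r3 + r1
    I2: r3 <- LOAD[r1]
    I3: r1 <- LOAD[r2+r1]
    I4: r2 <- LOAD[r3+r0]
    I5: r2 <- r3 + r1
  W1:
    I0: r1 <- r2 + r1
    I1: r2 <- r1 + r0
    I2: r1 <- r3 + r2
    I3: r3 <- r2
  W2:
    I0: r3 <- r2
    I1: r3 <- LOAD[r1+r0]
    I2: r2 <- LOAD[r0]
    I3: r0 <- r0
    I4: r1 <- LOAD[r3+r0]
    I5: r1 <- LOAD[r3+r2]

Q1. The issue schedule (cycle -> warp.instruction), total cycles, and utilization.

cycle 0: W0.I0
cycle 1: W1.I0
cycle 2: W1.I1
cycle 3: W1.I2
cycle 4: W1.I3
cycle 5: W0.I1
cycle 6: W0.I2
cycle 7: W0.I3
cycle 8: W2.I0
cycle 9: W2.I1
cycle 10: W2.I2
cycle 11: W0.I4
cycle 12: W2.I3
cycle 13: idle
cycle 14: W2.I4
cycle 15: idle
cycle 16: W0.I5
cycle 17: idle
cycle 18: idle
cycle 19: W2.I5

Answer: 20 cycles, utilization 4/5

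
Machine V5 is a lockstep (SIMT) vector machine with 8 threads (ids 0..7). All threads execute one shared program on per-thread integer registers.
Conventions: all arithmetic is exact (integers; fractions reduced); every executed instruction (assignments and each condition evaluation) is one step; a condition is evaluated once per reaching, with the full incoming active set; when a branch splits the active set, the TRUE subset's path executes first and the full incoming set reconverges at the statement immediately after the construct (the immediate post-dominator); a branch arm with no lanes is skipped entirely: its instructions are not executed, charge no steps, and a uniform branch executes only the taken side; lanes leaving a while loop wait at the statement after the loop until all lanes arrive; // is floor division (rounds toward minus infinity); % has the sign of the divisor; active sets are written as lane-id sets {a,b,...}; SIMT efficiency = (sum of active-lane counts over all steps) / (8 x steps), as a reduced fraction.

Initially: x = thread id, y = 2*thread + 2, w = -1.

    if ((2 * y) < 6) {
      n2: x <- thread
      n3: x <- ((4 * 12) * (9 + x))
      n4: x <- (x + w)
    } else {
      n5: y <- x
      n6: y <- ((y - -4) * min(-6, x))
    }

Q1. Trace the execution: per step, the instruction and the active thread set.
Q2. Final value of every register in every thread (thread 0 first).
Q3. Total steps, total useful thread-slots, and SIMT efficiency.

step 0: eval ((2 * y) < 6)           {0,1,2,3,4,5,6,7}
step 1: x <- thread                  {0}
step 2: x <- ((4 * 12) * (9 + x))    {0}
step 3: x <- (x + w)                 {0}
step 4: y <- x                       {1,2,3,4,5,6,7}
step 5: y <- ((y - -4) * min(-6, x)) {1,2,3,4,5,6,7}

Answer: 6 steps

x: 431,1,2,3,4,5,6,7
y: 2,-30,-36,-42,-48,-54,-60,-66
w: -1,-1,-1,-1,-1,-1,-1,-1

steps = 6; useful = 25; efficiency = 25/48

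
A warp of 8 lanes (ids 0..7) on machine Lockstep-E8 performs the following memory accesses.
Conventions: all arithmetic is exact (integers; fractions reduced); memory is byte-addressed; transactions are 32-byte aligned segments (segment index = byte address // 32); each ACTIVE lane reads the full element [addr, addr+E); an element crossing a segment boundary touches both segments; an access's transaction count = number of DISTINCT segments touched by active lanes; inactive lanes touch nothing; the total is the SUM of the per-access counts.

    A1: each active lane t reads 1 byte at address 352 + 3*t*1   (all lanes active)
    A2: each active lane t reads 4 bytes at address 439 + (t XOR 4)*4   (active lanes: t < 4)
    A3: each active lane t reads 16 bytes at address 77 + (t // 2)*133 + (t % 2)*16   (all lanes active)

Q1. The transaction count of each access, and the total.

A1: 1 transaction
A2: 1 transaction
A3: 8 transactions

Answer: 1,1,8; total 10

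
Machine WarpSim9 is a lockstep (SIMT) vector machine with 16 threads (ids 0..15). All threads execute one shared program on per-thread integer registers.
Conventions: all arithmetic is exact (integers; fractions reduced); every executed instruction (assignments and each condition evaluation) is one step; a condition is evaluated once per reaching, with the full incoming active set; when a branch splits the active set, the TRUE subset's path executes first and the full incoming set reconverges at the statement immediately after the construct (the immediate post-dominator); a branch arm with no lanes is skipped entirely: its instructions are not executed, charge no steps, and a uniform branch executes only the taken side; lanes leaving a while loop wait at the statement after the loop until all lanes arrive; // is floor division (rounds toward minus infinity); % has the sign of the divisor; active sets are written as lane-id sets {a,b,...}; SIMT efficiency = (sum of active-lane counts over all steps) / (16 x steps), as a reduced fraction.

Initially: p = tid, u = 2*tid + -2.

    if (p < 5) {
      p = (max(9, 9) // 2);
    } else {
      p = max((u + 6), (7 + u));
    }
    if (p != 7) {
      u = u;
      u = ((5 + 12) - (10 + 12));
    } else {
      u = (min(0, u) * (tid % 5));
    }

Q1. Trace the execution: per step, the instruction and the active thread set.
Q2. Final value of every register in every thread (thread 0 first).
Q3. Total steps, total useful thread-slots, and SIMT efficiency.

step 0: eval (p < 5)                 {0,1,2,3,4,5,6,7,8,9,10,11,12,13,14,15}
step 1: p <- (max(9, 9) // 2)        {0,1,2,3,4}
step 2: p <- max((u + 6), (7 + u))   {5,6,7,8,9,10,11,12,13,14,15}
step 3: eval (p != 7)                {0,1,2,3,4,5,6,7,8,9,10,11,12,13,14,15}
step 4: u <- u                       {0,1,2,3,4,5,6,7,8,9,10,11,12,13,14,15}
step 5: u <- ((5 + 12) - (10 + 12))  {0,1,2,3,4,5,6,7,8,9,10,11,12,13,14,15}

Answer: 6 steps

p: 4,4,4,4,4,15,17,19,21,23,25,27,29,31,33,35
u: -5,-5,-5,-5,-5,-5,-5,-5,-5,-5,-5,-5,-5,-5,-5,-5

steps = 6; useful = 80; efficiency = 80/96 = 5/6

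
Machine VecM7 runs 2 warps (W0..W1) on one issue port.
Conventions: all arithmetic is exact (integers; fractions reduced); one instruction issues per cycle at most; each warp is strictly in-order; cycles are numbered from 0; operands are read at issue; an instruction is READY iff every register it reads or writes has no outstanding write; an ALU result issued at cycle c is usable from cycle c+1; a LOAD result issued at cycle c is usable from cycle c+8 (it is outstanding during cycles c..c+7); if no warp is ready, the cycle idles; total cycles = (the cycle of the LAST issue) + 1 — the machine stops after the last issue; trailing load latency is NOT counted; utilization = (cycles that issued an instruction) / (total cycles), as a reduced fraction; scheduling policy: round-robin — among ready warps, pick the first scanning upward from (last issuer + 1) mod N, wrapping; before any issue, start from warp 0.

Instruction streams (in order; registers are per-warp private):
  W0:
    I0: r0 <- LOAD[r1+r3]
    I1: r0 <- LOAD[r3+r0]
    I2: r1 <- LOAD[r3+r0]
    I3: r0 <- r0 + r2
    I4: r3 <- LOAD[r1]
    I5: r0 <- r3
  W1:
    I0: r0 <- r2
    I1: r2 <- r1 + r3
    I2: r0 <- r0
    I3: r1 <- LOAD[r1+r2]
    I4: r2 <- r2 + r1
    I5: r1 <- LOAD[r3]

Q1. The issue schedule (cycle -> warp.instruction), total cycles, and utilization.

cycle 0: W0.I0
cycle 1: W1.I0
cycle 2: W1.I1
cycle 3: W1.I2
cycle 4: W1.I3
cycle 5: idle
cycle 6: idle
cycle 7: idle
cycle 8: W0.I1
cycle 9: idle
cycle 10: idle
cycle 11: idle
cycle 12: W1.I4
cycle 13: W1.I5
cycle 14: idle
cycle 15: idle
cycle 16: W0.I2
cycle 17: W0.I3
cycle 18: idle
cycle 19: idle
cycle 20: idle
cycle 21: idle
cycle 22: idle
cycle 23: idle
cycle 24: W0.I4
cycle 25: idle
cycle 26: idle
cycle 27: idle
cycle 28: idle
cycle 29: idle
cycle 30: idle
cycle 31: idle
cycle 32: W0.I5

Answer: 33 cycles, utilization 4/11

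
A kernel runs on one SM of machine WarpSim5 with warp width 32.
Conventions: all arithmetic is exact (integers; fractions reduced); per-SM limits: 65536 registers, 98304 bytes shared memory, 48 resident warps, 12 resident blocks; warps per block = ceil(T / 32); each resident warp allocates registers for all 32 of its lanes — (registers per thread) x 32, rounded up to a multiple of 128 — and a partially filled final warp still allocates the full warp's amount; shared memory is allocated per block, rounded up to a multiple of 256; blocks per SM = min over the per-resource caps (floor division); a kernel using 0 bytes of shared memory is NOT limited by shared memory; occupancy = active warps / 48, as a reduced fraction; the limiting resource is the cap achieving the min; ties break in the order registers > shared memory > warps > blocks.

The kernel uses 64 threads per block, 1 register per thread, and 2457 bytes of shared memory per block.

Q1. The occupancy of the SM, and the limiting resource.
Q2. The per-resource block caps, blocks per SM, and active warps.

Answer: occupancy 1/2, limited by blocks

registers: 256 blocks
shared memory: 38 blocks
warps: 24 blocks
blocks: 12 blocks

Answer: 12 blocks, 24 active warps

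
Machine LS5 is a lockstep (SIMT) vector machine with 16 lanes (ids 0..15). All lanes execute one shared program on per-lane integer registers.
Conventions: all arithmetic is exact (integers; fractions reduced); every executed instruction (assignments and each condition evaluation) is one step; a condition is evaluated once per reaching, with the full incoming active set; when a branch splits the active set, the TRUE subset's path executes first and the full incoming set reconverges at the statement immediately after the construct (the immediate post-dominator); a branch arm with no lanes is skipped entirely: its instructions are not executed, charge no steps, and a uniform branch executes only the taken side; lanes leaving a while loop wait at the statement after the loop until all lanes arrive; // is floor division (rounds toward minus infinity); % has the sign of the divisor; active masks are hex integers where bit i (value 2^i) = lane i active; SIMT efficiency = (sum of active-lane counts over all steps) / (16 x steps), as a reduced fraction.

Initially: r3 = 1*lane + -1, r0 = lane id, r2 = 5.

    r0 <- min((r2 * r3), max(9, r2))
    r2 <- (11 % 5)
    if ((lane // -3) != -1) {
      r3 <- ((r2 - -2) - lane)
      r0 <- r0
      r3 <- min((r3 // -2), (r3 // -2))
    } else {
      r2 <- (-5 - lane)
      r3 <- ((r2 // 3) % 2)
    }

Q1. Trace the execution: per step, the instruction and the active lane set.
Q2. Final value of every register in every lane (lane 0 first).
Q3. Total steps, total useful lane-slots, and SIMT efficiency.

step 0: r0 <- min((r2 * r3), max(9, r2)) 0xffff
step 1: r2 <- (11 % 5)               0xffff
step 2: eval ((lane // -3) != -1)    0xffff
step 3: r3 <- ((r2 - -2) - lane)     0xfff1
step 4: r0 <- r0                     0xfff1
step 5: r3 <- min((r3 // -2), (r3 // -2)) 0xfff1
step 6: r2 <- (-5 - lane)            0x000e
step 7: r3 <- ((r2 // 3) % 2)        0x000e

Answer: 8 steps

r3: -2,0,1,1,0,1,1,2,2,3,3,4,4,5,5,6
r0: -5,0,5,9,9,9,9,9,9,9,9,9,9,9,9,9
r2: 1,-6,-7,-8,1,1,1,1,1,1,1,1,1,1,1,1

steps = 8; useful = 93; efficiency = 93/128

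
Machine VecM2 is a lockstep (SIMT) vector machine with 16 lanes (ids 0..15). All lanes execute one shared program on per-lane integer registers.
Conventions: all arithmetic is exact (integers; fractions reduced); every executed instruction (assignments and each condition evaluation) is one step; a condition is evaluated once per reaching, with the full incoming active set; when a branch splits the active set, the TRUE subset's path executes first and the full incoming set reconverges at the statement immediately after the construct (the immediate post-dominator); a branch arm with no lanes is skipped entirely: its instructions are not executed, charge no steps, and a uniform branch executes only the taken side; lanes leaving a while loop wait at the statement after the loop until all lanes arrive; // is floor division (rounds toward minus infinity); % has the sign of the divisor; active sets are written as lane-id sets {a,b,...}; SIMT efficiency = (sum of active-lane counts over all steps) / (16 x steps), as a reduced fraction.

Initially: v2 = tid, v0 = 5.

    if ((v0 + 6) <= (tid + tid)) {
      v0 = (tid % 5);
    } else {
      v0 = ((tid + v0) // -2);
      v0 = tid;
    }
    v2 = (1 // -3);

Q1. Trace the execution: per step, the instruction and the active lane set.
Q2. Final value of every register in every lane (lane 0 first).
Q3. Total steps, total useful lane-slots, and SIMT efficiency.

step 0: eval ((v0 + 6) <= (tid + tid)) {0,1,2,3,4,5,6,7,8,9,10,11,12,13,14,15}
step 1: v0 <- (tid % 5)              {6,7,8,9,10,11,12,13,14,15}
step 2: v0 <- ((tid + v0) // -2)     {0,1,2,3,4,5}
step 3: v0 <- tid                    {0,1,2,3,4,5}
step 4: v2 <- (1 // -3)              {0,1,2,3,4,5,6,7,8,9,10,11,12,13,14,15}

Answer: 5 steps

v2: -1,-1,-1,-1,-1,-1,-1,-1,-1,-1,-1,-1,-1,-1,-1,-1
v0: 0,1,2,3,4,5,1,2,3,4,0,1,2,3,4,0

steps = 5; useful = 54; efficiency = 54/80 = 27/40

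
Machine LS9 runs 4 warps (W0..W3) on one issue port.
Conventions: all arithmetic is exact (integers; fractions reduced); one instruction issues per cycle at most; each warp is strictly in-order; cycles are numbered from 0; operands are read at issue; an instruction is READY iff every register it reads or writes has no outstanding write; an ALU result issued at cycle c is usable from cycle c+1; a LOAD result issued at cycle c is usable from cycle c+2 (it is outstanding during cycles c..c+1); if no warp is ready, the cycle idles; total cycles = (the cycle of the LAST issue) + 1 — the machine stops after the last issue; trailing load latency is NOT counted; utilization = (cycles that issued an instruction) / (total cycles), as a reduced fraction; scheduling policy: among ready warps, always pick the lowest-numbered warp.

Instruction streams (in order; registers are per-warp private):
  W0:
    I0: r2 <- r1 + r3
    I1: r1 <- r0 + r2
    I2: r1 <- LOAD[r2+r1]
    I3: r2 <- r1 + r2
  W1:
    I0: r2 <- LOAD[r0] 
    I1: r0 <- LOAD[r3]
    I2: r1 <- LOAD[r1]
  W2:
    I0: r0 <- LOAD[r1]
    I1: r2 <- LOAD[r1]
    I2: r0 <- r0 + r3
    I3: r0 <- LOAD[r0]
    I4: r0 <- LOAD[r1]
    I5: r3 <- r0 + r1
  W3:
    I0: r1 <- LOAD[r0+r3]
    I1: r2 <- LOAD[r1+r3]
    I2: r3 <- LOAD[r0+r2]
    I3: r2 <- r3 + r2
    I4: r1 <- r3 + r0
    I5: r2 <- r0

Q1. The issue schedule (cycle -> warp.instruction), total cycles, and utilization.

cycle 0: W0.I0
cycle 1: W0.I1
cycle 2: W0.I2
cycle 3: W1.I0
cycle 4: W0.I3
cycle 5: W1.I1
cycle 6: W1.I2
cycle 7: W2.I0
cycle 8: W2.I1
cycle 9: W2.I2
cycle 10: W2.I3
cycle 11: W3.I0
cycle 12: W2.I4
cycle 13: W3.I1
cycle 14: W2.I5
cycle 15: W3.I2
cycle 16: idle
cycle 17: W3.I3
cycle 18: W3.I4
cycle 19: W3.I5

Answer: 20 cycles, utilization 19/20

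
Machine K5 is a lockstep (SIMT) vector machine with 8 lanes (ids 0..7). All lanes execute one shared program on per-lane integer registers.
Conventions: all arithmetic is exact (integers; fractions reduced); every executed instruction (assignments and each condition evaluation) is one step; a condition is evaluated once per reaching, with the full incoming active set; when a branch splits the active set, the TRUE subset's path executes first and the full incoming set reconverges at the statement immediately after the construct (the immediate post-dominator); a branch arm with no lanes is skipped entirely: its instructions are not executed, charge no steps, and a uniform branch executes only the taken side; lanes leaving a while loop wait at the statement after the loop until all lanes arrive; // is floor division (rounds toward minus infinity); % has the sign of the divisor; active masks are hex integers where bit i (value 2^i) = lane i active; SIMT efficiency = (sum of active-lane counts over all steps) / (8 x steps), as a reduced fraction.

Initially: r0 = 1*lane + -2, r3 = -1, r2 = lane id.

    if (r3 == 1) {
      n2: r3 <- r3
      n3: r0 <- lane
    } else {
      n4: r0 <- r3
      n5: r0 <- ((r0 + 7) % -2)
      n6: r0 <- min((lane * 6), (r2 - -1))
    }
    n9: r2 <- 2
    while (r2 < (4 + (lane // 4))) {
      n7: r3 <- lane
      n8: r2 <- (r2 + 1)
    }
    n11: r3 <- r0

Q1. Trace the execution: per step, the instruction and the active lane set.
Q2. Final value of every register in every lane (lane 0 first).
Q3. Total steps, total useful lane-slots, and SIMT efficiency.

step 0: eval (r3 == 1)               0xff
step 1: r0 <- r3                     0xff
step 2: r0 <- ((r0 + 7) % -2)        0xff
step 3: r0 <- min((lane * 6), (r2 - -1)) 0xff
step 4: r2 <- 2                      0xff
step 5: eval (r2 < (4 + (lane // 4))) 0xff
step 6: r3 <- lane                   0xff
step 7: r2 <- (r2 + 1)               0xff
step 8: eval (r2 < (4 + (lane // 4))) 0xff
step 9: r3 <- lane                   0xff
step 10: r2 <- (r2 + 1)               0xff
step 11: eval (r2 < (4 + (lane // 4))) 0xff
step 12: r3 <- lane                   0xf0
step 13: r2 <- (r2 + 1)               0xf0
step 14: eval (r2 < (4 + (lane // 4))) 0xf0
step 15: r3 <- r0                     0xff

Answer: 16 steps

r0: 0,2,3,4,5,6,7,8
r3: 0,2,3,4,5,6,7,8
r2: 4,4,4,4,5,5,5,5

steps = 16; useful = 116; efficiency = 116/128 = 29/32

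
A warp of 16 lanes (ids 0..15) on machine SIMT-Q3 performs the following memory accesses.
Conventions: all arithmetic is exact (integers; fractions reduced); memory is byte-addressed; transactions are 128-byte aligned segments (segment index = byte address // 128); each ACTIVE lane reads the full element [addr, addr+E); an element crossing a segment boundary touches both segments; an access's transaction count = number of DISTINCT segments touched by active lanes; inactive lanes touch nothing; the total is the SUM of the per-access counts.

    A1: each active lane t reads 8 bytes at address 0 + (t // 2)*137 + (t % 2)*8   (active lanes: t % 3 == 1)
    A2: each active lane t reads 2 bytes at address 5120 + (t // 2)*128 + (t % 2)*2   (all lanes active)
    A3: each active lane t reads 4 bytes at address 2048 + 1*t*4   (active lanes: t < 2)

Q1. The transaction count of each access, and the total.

A1: 5 transactions
A2: 8 transactions
A3: 1 transaction

Answer: 5,8,1; total 14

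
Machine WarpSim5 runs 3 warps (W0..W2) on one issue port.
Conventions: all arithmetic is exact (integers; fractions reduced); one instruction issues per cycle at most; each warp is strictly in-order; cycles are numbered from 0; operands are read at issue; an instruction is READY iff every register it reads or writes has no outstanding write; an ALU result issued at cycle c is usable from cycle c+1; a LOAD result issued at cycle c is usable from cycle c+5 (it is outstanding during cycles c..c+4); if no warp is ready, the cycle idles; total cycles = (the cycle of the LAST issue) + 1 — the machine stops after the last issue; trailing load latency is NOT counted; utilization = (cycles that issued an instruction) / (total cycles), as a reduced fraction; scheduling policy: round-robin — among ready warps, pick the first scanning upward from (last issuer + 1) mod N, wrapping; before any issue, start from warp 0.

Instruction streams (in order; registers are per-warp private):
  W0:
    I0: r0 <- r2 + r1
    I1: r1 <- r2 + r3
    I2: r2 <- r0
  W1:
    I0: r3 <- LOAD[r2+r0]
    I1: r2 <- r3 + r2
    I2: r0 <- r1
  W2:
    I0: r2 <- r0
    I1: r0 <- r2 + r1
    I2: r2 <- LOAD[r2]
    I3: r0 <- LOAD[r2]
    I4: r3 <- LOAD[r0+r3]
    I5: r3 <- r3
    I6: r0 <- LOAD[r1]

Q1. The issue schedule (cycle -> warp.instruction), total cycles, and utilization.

cycle 0: W0.I0
cycle 1: W1.I0
cycle 2: W2.I0
cycle 3: W0.I1
cycle 4: W2.I1
cycle 5: W0.I2
cycle 6: W1.I1
cycle 7: W2.I2
cycle 8: W1.I2
cycle 9: idle
cycle 10: idle
cycle 11: idle
cycle 12: W2.I3
cycle 13: idle
cycle 14: idle
cycle 15: idle
cycle 16: idle
cycle 17: W2.I4
cycle 18: idle
cycle 19: idle
cycle 20: idle
cycle 21: idle
cycle 22: W2.I5
cycle 23: W2.I6

Answer: 24 cycles, utilization 13/24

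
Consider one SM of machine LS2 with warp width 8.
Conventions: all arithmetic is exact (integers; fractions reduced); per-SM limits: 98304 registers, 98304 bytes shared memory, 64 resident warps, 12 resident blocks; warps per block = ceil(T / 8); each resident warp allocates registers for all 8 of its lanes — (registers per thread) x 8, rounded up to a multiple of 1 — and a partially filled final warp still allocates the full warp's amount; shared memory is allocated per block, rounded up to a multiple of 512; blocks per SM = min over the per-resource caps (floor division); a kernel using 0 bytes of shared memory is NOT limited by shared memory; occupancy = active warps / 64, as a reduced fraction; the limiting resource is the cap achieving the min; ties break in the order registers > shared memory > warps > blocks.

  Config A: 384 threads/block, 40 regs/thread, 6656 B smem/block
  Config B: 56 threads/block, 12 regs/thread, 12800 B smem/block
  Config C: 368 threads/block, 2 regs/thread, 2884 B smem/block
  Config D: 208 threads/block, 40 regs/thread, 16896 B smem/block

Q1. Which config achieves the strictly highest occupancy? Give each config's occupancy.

occupancies: A 3/4, B 49/64, C 23/32, D 13/16

Answer: D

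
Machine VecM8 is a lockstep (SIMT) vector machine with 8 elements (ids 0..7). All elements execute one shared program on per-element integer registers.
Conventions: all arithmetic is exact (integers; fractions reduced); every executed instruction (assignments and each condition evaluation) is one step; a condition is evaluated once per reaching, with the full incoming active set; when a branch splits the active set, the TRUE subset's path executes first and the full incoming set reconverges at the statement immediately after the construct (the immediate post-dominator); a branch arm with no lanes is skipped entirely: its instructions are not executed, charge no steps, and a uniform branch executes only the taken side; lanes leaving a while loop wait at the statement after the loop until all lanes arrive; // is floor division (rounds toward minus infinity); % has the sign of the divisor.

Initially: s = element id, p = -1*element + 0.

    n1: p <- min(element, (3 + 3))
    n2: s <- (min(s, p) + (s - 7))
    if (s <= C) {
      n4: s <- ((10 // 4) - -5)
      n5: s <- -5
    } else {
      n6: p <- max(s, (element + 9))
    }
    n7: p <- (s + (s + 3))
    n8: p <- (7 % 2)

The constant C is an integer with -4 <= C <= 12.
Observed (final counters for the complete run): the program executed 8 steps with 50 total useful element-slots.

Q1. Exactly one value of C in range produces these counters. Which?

Answer: C = -4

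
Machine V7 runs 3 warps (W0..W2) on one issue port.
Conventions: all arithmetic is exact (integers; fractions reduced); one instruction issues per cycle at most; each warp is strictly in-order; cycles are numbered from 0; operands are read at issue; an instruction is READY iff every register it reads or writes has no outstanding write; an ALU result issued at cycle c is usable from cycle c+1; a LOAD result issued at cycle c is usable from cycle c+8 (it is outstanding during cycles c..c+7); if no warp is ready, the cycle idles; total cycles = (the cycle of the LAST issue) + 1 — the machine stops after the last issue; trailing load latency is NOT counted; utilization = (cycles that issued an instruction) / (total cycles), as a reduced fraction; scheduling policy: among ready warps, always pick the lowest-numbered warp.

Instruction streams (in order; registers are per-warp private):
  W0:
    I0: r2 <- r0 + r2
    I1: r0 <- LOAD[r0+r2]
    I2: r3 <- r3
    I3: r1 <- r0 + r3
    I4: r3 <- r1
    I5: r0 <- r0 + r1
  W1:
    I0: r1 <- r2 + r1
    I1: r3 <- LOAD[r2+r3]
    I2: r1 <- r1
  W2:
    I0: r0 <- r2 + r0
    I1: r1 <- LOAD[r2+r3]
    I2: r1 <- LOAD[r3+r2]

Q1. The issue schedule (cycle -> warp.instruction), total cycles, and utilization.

cycle 0: W0.I0
cycle 1: W0.I1
cycle 2: W0.I2
cycle 3: W1.I0
cycle 4: W1.I1
cycle 5: W1.I2
cycle 6: W2.I0
cycle 7: W2.I1
cycle 8: idle
cycle 9: W0.I3
cycle 10: W0.I4
cycle 11: W0.I5
cycle 12: idle
cycle 13: idle
cycle 14: idle
cycle 15: W2.I2

Answer: 16 cycles, utilization 3/4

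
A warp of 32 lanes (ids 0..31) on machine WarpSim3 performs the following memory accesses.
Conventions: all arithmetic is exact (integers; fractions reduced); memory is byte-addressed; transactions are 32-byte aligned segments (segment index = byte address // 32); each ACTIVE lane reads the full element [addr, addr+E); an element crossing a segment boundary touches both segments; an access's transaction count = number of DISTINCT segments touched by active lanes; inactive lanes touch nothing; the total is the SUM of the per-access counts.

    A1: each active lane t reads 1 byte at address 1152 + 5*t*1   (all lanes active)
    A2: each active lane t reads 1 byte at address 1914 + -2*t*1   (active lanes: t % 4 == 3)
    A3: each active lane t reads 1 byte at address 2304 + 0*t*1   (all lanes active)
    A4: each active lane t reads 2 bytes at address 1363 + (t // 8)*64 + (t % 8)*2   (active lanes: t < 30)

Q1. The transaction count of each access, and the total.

A1: 5 transactions
A2: 3 transactions
A3: 1 transaction
A4: 7 transactions

Answer: 5,3,1,7; total 16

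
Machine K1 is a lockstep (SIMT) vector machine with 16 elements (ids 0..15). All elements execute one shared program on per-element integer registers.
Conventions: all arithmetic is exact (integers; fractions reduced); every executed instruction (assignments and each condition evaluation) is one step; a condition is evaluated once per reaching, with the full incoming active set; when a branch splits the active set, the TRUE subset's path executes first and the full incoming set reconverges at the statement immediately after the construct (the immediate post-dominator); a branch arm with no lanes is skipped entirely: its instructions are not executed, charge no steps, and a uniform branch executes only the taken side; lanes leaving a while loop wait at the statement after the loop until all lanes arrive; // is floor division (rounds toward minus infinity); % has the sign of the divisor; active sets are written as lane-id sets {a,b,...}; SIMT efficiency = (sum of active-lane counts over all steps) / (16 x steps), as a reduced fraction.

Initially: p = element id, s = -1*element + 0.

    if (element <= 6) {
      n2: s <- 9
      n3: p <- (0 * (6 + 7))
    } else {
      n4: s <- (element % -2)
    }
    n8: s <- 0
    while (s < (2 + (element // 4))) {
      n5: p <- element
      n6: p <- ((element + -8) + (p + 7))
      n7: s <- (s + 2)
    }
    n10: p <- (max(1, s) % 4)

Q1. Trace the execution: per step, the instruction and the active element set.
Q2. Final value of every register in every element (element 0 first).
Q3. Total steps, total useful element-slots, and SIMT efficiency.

step 0: eval (element <= 6)          {0,1,2,3,4,5,6,7,8,9,10,11,12,13,14,15}
step 1: s <- 9                       {0,1,2,3,4,5,6}
step 2: p <- (0 * (6 + 7))           {0,1,2,3,4,5,6}
step 3: s <- (element % -2)          {7,8,9,10,11,12,13,14,15}
step 4: s <- 0                       {0,1,2,3,4,5,6,7,8,9,10,11,12,13,14,15}
step 5: eval (s < (2 + (element // 4))) {0,1,2,3,4,5,6,7,8,9,10,11,12,13,14,15}
step 6: p <- element                 {0,1,2,3,4,5,6,7,8,9,10,11,12,13,14,15}
step 7: p <- ((element + -8) + (p + 7)) {0,1,2,3,4,5,6,7,8,9,10,11,12,13,14,15}
step 8: s <- (s + 2)                 {0,1,2,3,4,5,6,7,8,9,10,11,12,13,14,15}
step 9: eval (s < (2 + (element // 4))) {0,1,2,3,4,5,6,7,8,9,10,11,12,13,14,15}
step 10: p <- element                 {4,5,6,7,8,9,10,11,12,13,14,15}
step 11: p <- ((element + -8) + (p + 7)) {4,5,6,7,8,9,10,11,12,13,14,15}
step 12: s <- (s + 2)                 {4,5,6,7,8,9,10,11,12,13,14,15}
step 13: eval (s < (2 + (element // 4))) {4,5,6,7,8,9,10,11,12,13,14,15}
step 14: p <- element                 {12,13,14,15}
step 15: p <- ((element + -8) + (p + 7)) {12,13,14,15}
step 16: s <- (s + 2)                 {12,13,14,15}
step 17: eval (s < (2 + (element // 4))) {12,13,14,15}
step 18: p <- (max(1, s) % 4)         {0,1,2,3,4,5,6,7,8,9,10,11,12,13,14,15}

Answer: 19 steps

p: 2,2,2,2,0,0,0,0,0,0,0,0,2,2,2,2
s: 2,2,2,2,4,4,4,4,4,4,4,4,6,6,6,6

steps = 19; useful = 215; efficiency = 215/304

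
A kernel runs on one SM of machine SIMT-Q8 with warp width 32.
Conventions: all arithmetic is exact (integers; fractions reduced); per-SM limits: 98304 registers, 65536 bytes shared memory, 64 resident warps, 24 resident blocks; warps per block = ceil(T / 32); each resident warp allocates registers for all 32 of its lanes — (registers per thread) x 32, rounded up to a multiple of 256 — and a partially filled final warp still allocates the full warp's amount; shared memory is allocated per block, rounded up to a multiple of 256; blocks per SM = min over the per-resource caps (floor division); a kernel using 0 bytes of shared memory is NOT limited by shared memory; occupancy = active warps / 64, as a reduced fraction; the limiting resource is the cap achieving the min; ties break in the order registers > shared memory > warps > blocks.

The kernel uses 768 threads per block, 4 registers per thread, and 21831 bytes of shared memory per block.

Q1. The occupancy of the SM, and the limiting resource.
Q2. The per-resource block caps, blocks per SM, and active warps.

Answer: occupancy 3/4, limited by shared memory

registers: 16 blocks
shared memory: 2 blocks
warps: 2 blocks
blocks: 24 blocks

Answer: 2 blocks, 48 active warps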